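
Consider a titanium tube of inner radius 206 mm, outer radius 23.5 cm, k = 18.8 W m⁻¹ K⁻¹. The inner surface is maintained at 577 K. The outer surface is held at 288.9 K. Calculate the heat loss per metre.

Q' = 258 kW/m

Q' = 2πk·ΔT/ln(r₂/r₁) = 2π × 18.8 × 288.1 / ln(0.235/0.206) = 2.58×10^5 W/m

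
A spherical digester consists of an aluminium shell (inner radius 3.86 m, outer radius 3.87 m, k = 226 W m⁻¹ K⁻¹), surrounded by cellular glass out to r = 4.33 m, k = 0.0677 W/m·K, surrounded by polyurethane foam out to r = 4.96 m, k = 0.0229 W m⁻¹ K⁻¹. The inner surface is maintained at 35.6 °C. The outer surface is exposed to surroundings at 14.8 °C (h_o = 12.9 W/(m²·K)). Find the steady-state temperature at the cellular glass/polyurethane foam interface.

T = 30.6 °C

Resistance network (inner→outer):
  R_aluminium = (1/3.86 − 1/3.87)/(4πk) = 6.694×10^-4/(4π·226) = 2.357×10^-7 K/W
  R_cellular glass = (1/3.87 − 1/4.33)/(4πk) = 0.02745/(4π·0.0677) = 0.03227 K/W
  R_polyurethane foam = (1/4.33 − 1/4.96)/(4πk) = 0.02933/(4π·0.0229) = 0.1019 K/W
  R_conv,out = 1/(4πr²h) = 1/(4π·4.96²·12.9) = 2.507×10^-4 K/W
ΣR = 2.357×10^-7 + 0.03227 + 0.1019 + 2.507×10^-4 = 0.1344 K/W
Q = ΔT/ΣR = (35.6 °C − 14.8 °C)/0.1344 = 154.8 W
From the inner boundary to the cellular glass/polyurethane foam interface, ΣR_partial = 0.03227 K/W.
T_interface = T_in − Q·ΣR_partial = 35.6 °C − (154.8)(0.03227) = 30.6 °C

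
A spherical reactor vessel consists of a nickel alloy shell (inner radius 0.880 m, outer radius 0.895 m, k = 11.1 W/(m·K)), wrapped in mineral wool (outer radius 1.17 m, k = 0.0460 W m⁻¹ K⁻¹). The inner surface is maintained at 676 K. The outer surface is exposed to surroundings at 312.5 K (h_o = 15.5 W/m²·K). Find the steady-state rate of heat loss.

Treat each layer as a resistance in series:
  R_nickel alloy = (1/0.880 − 1/0.895)/(4πk) = 0.01905/(4π·11.1) = 1.365×10^-4 K/W
  R_mineral wool = (1/0.895 − 1/1.17)/(4πk) = 0.2626/(4π·0.0460) = 0.4543 K/W
  R_conv,out = 1/(4πr²h) = 1/(4π·1.17²·15.5) = 0.003750 K/W
ΣR = 1.365×10^-4 + 0.4543 + 0.003750 = 0.4582 K/W
Q = ΔT/ΣR = (676 K − 312.5 K)/0.4582 = 793 W

Q = 793 W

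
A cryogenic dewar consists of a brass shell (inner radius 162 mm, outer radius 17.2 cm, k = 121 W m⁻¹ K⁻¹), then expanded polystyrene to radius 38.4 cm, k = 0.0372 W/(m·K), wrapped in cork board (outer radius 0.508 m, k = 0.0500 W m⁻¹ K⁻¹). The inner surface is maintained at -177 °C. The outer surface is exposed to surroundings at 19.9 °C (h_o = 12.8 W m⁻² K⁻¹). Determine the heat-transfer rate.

Resistance network (inner→outer):
  R_brass = (1/0.162 − 1/0.172)/(4πk) = 0.3589/(4π·121) = 2.360×10^-4 K/W
  R_expanded polystyrene = (1/0.172 − 1/0.384)/(4πk) = 3.210/(4π·0.0372) = 6.866 K/W
  R_cork board = (1/0.384 − 1/0.508)/(4πk) = 0.6357/(4π·0.0500) = 1.012 K/W
  R_conv,out = 1/(4πr²h) = 1/(4π·0.508²·12.8) = 0.02409 K/W
ΣR = 2.360×10^-4 + 6.866 + 1.012 + 0.02409 = 7.902 K/W
Q = ΔT/ΣR = (-177 °C − 19.9 °C)/7.902 = -24.9 W
(Negative Q ⇒ heat flows inward; heat gain = 24.9 W.)

Q = 24.9 W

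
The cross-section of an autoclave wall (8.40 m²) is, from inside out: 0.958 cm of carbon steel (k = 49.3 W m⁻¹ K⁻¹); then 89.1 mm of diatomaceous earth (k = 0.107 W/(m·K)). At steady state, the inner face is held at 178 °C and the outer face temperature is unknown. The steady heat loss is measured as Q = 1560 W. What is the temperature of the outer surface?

Series resistances:
  R_carbon steel = L/(kA) = 0.00958/(49.3·8.40) = 2.313×10^-5 K/W
  R_diatomaceous earth = L/(kA) = 0.0891/(0.107·8.40) = 0.09913 K/W
ΣR = 0.09916 K/W
ΔT = Q·ΣR = 1560 × 0.09916 = 154.7 K
Heat flows outward, so T_out = T_in − ΔT = 178 − 154.7 = 23.3 °C

T_out = 23.3 °C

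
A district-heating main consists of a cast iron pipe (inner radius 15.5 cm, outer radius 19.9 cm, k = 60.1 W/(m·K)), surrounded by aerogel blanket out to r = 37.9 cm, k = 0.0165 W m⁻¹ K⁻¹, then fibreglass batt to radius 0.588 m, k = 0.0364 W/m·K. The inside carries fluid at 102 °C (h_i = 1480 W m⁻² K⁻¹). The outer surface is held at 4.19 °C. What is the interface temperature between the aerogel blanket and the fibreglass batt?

Resistance network (inner→outer):
  R'_conv,in = 1/(2πr h) = 1/(2π·0.155·1480) = 6.938×10^-4 m·K/W
  R'_cast iron = ln(0.199/0.155)/(2πk) = 0.2499/(2π·60.1) = 6.617×10^-4 m·K/W
  R'_aerogel blanket = ln(0.379/0.199)/(2πk) = 0.6442/(2π·0.0165) = 6.214 m·K/W
  R'_fibreglass batt = ln(0.588/0.379)/(2πk) = 0.4392/(2π·0.0364) = 1.920 m·K/W
ΣR = 6.938×10^-4 + 6.617×10^-4 + 6.214 + 1.920 = 8.135 m·K/W
Q' = ΔT/ΣR = (102 °C − 4.19 °C)/8.135 = 12.02 W/m
From the inner boundary to the aerogel blanket/fibreglass batt interface, ΣR_partial = 6.215 m·K/W.
T_interface = T_in − Q'·ΣR_partial = 102 °C − (12.02)(6.215) = 27.3 °C

T = 27.3 °C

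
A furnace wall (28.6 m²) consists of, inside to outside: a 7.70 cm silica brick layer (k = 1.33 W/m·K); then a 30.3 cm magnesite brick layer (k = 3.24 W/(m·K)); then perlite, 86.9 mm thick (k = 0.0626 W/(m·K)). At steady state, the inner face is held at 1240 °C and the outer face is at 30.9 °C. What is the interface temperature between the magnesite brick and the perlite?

Series thermal resistances, inner to outer:
  R_silica brick = L/(kA) = 0.0770/(1.33·28.6) = 0.002024 K/W
  R_magnesite brick = L/(kA) = 0.303/(3.24·28.6) = 0.003270 K/W
  R_perlite = L/(kA) = 0.0869/(0.0626·28.6) = 0.04854 K/W
ΣR = 0.002024 + 0.003270 + 0.04854 = 0.05383 K/W
Q = ΔT/ΣR = (1240 °C − 30.9 °C)/0.05383 = 22460 W
From the inner boundary to the magnesite brick/perlite interface, ΣR_partial = 0.005294 K/W.
T_interface = T_in − Q·ΣR_partial = 1240 °C − (22460)(0.005294) = 1121 °C

T = 1121 °C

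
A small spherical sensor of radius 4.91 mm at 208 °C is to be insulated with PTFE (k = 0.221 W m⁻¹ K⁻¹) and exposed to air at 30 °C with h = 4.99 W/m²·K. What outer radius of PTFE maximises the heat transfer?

r_cr = 8.86 cm

For a sphere, r_cr = 2k_ins/h = 2·0.221/4.99 = 0.0886 m = 8.86 cm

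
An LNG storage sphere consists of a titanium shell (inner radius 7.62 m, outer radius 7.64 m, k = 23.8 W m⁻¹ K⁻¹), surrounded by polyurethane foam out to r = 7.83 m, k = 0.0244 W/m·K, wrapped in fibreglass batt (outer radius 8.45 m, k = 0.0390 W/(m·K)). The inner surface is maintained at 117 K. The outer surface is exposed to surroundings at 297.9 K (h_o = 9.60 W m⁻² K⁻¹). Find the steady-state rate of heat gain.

Q = 6110 W

Resistance network (inner→outer):
  R_titanium = (1/7.62 − 1/7.64)/(4πk) = 3.435×10^-4/(4π·23.8) = 1.149×10^-6 K/W
  R_polyurethane foam = (1/7.64 − 1/7.83)/(4πk) = 0.003176/(4π·0.0244) = 0.01036 K/W
  R_fibreglass batt = (1/7.83 − 1/8.45)/(4πk) = 0.009371/(4π·0.0390) = 0.01912 K/W
  R_conv,out = 1/(4πr²h) = 1/(4π·8.45²·9.60) = 1.161×10^-4 K/W
ΣR = 1.149×10^-6 + 0.01036 + 0.01912 + 1.161×10^-4 = 0.02960 K/W
Q = ΔT/ΣR = (117 K − 297.9 K)/0.02960 = -6110 W
(Negative Q ⇒ heat flows inward; heat gain = 6110 W.)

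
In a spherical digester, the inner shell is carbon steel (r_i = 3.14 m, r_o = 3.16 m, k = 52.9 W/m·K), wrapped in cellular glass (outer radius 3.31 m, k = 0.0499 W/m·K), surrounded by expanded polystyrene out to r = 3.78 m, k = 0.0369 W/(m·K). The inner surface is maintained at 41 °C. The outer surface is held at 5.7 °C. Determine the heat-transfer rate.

Resistance network (inner→outer):
  R_carbon steel = (1/3.14 − 1/3.16)/(4πk) = 0.002016/(4π·52.9) = 3.032×10^-6 K/W
  R_cellular glass = (1/3.16 − 1/3.31)/(4πk) = 0.01434/(4π·0.0499) = 0.02287 K/W
  R_expanded polystyrene = (1/3.31 − 1/3.78)/(4πk) = 0.03756/(4π·0.0369) = 0.08101 K/W
ΣR = 3.032×10^-6 + 0.02287 + 0.08101 = 0.1039 K/W
Q = ΔT/ΣR = (41 °C − 5.7 °C)/0.1039 = 340 W

Q = 340 W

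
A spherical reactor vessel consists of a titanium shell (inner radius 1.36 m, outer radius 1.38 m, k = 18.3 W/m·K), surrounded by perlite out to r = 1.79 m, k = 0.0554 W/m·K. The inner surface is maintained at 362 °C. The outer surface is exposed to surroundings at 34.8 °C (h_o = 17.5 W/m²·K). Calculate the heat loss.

Q = 1360 W

Resistance network (inner→outer):
  R_titanium = (1/1.36 − 1/1.38)/(4πk) = 0.01066/(4π·18.3) = 4.634×10^-5 K/W
  R_perlite = (1/1.38 − 1/1.79)/(4πk) = 0.1660/(4π·0.0554) = 0.2384 K/W
  R_conv,out = 1/(4πr²h) = 1/(4π·1.79²·17.5) = 0.001419 K/W
ΣR = 4.634×10^-5 + 0.2384 + 0.001419 = 0.2399 K/W
Q = ΔT/ΣR = (362 °C − 34.8 °C)/0.2399 = 1360 W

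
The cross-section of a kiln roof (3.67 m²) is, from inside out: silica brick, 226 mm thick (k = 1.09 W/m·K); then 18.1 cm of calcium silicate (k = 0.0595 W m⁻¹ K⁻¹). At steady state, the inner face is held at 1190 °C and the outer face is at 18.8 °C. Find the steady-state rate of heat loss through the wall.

Q = 1320 W

Resistance network (inner→outer):
  R_silica brick = L/(kA) = 0.226/(1.09·3.67) = 0.05650 K/W
  R_calcium silicate = L/(kA) = 0.181/(0.0595·3.67) = 0.8289 K/W
ΣR = 0.05650 + 0.8289 = 0.8854 K/W
Q = ΔT/ΣR = (1190 °C − 18.8 °C)/0.8854 = 1320 W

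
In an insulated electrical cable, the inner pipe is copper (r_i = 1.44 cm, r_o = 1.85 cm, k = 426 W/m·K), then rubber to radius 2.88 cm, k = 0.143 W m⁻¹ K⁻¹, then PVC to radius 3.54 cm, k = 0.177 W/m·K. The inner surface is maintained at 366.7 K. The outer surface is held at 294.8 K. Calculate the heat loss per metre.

Q' = 106 W/m

Resistance network (inner→outer):
  R'_copper = ln(0.0185/0.0144)/(2πk) = 0.2505/(2π·426) = 9.360×10^-5 m·K/W
  R'_rubber = ln(0.0288/0.0185)/(2πk) = 0.4426/(2π·0.143) = 0.4926 m·K/W
  R'_PVC = ln(0.0354/0.0288)/(2πk) = 0.2063/(2π·0.177) = 0.1855 m·K/W
ΣR = 9.360×10^-5 + 0.4926 + 0.1855 = 0.6782 m·K/W
Q' = ΔT/ΣR = (366.7 K − 294.8 K)/0.6782 = 106 W/m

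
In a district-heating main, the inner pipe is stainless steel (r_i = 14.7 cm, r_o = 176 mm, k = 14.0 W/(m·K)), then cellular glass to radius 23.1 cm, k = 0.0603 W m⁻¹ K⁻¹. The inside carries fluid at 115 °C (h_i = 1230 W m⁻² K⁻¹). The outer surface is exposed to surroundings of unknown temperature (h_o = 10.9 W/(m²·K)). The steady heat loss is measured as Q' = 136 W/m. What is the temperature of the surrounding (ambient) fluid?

Series resistances:
  R'_conv,in = 1/(2πr h) = 1/(2π·0.147·1230) = 8.802×10^-4 m·K/W
  R'_stainless steel = ln(0.176/0.147)/(2πk) = 0.1801/(2π·14.0) = 0.002047 m·K/W
  R'_cellular glass = ln(0.231/0.176)/(2πk) = 0.2719/(2π·0.0603) = 0.7177 m·K/W
  R'_conv,out = 1/(2πr h) = 1/(2π·0.231·10.9) = 0.06321 m·K/W
ΣR = 0.7839 m·K/W
ΔT = Q'·ΣR = 136 × 0.7839 = 106.6 K
Heat flows outward, so T_out = T_in − ΔT = 115 − 106.6 = 8.4 °C

T_out = 8.4 °C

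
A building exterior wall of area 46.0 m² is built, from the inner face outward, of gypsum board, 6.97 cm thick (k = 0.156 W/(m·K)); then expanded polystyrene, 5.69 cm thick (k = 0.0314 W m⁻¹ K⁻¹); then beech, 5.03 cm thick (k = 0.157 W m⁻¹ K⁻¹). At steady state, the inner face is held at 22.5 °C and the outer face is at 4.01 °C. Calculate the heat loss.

Q = 330 W

Series thermal resistances, inner to outer:
  R_gypsum board = L/(kA) = 0.0697/(0.156·46.0) = 0.009713 K/W
  R_expanded polystyrene = L/(kA) = 0.0569/(0.0314·46.0) = 0.03939 K/W
  R_beech = L/(kA) = 0.0503/(0.157·46.0) = 0.006965 K/W
ΣR = 0.009713 + 0.03939 + 0.006965 = 0.05607 K/W
Q = ΔT/ΣR = (22.5 °C − 4.01 °C)/0.05607 = 330 W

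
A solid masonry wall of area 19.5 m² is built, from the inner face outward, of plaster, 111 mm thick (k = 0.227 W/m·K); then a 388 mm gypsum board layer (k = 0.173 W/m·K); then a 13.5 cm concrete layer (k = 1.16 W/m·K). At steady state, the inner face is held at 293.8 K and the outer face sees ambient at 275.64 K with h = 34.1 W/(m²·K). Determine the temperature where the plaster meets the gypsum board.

T = 290.7 K

Series thermal resistances, inner to outer:
  R_plaster = L/(kA) = 0.111/(0.227·19.5) = 0.02508 K/W
  R_gypsum board = L/(kA) = 0.388/(0.173·19.5) = 0.1150 K/W
  R_concrete = L/(kA) = 0.135/(1.16·19.5) = 0.005968 K/W
  R_conv,out = 1/(hA) = 1/(34.1·19.5) = 0.001504 K/W
ΣR = 0.02508 + 0.1150 + 0.005968 + 0.001504 = 0.1476 K/W
Q = ΔT/ΣR = (293.8 K − 275.64 K)/0.1476 = 123.0 W
From the inner boundary to the plaster/gypsum board interface, ΣR_partial = 0.02508 K/W.
T_interface = T_in − Q·ΣR_partial = 293.8 K − (123.0)(0.02508) = 290.7 K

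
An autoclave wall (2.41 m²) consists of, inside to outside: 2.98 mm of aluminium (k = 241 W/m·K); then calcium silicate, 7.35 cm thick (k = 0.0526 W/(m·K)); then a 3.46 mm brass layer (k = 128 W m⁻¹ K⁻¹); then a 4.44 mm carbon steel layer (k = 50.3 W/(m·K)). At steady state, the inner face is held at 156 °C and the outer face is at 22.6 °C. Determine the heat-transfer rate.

Q = 230 W

Series thermal resistances, inner to outer:
  R_aluminium = L/(kA) = 0.00298/(241·2.41) = 5.131×10^-6 K/W
  R_calcium silicate = L/(kA) = 0.0735/(0.0526·2.41) = 0.5798 K/W
  R_brass = L/(kA) = 0.00346/(128·2.41) = 1.122×10^-5 K/W
  R_carbon steel = L/(kA) = 0.00444/(50.3·2.41) = 3.663×10^-5 K/W
ΣR = 5.131×10^-6 + 0.5798 + 1.122×10^-5 + 3.663×10^-5 = 0.5799 K/W
Q = ΔT/ΣR = (156 °C − 22.6 °C)/0.5799 = 230 W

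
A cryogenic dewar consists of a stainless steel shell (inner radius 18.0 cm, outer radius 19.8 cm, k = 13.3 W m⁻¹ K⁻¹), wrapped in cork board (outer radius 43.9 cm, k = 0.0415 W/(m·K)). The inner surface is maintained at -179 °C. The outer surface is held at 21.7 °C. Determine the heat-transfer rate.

Q = 37.7 W

Series thermal resistances, inner to outer:
  R_stainless steel = (1/0.180 − 1/0.198)/(4πk) = 0.5051/(4π·13.3) = 0.003022 K/W
  R_cork board = (1/0.198 − 1/0.439)/(4πk) = 2.773/(4π·0.0415) = 5.317 K/W
ΣR = 0.003022 + 5.317 = 5.320 K/W
Q = ΔT/ΣR = (-179 °C − 21.7 °C)/5.320 = -37.7 W
(Negative Q ⇒ heat flows inward; heat gain = 37.7 W.)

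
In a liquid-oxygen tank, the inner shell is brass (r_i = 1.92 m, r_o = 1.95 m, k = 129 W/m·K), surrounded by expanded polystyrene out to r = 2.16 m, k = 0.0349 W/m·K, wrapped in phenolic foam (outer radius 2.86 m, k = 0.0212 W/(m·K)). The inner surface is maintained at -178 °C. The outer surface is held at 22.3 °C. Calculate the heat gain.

Series thermal resistances, inner to outer:
  R_brass = (1/1.92 − 1/1.95)/(4πk) = 0.008013/(4π·129) = 4.943×10^-6 K/W
  R_expanded polystyrene = (1/1.95 − 1/2.16)/(4πk) = 0.04986/(4π·0.0349) = 0.1137 K/W
  R_phenolic foam = (1/2.16 − 1/2.86)/(4πk) = 0.1133/(4π·0.0212) = 0.4253 K/W
ΣR = 4.943×10^-6 + 0.1137 + 0.4253 = 0.5390 K/W
Q = ΔT/ΣR = (-178 °C − 22.3 °C)/0.5390 = -372 W
(Negative Q ⇒ heat flows inward; heat gain = 372 W.)

Q = 372 W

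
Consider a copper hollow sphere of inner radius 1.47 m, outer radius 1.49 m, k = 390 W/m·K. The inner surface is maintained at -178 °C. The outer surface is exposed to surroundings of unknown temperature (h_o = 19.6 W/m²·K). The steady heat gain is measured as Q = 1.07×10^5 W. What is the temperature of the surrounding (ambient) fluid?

Sum the resistances:
  R_copper = (1/1.47 − 1/1.49)/(4πk) = 0.009131/(4π·390) = 1.863×10^-6 K/W
  R_conv,out = 1/(4πr²h) = 1/(4π·1.49²·19.6) = 0.001829 K/W
ΣR = 0.001831 K/W
ΔT = Q·ΣR = 1.07×10^5 × 0.001831 = 195.9 K
Heat flows inward, so T_out = T_in + ΔT = -178 + 195.9 = 17.9 °C

T_out = 17.9 °C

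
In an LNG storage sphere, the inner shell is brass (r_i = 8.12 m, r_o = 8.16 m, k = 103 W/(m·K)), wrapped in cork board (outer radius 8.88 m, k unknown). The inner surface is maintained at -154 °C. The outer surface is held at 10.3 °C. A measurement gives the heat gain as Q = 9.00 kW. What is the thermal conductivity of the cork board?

ΣR = ΔT/Q = |-154 − 10.3|/9000 = 0.01826 K/W
Known resistances:
  R_brass = (1/8.12 − 1/8.16)/(4πk) = 6.037×10^-4/(4π·103) = 4.664×10^-7 K/W
R_cork board = ΣR − ΣR_known = 0.01826 − 4.664×10^-7 = 0.01826 K/W
(1/r₁−1/r₂)/(4πk) = 0.01826 ⇒ k = 0.009936/(4π·0.01826) = 0.0433 W/m·K

k = 0.0433 W/m·K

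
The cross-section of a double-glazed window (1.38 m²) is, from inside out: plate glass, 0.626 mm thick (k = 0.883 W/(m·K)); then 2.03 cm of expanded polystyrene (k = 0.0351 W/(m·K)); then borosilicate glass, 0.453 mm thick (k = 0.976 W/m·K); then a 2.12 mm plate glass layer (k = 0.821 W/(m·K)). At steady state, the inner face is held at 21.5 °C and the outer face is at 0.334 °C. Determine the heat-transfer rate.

Q = 50.2 W

Series thermal resistances, inner to outer:
  R_plate glass = L/(kA) = 6.26×10^-4/(0.883·1.38) = 5.137×10^-4 K/W
  R_expanded polystyrene = L/(kA) = 0.0203/(0.0351·1.38) = 0.4191 K/W
  R_borosilicate glass = L/(kA) = 4.53×10^-4/(0.976·1.38) = 3.363×10^-4 K/W
  R_plate glass = L/(kA) = 0.00212/(0.821·1.38) = 0.001871 K/W
ΣR = 5.137×10^-4 + 0.4191 + 3.363×10^-4 + 0.001871 = 0.4218 K/W
Q = ΔT/ΣR = (21.5 °C − 0.334 °C)/0.4218 = 50.2 W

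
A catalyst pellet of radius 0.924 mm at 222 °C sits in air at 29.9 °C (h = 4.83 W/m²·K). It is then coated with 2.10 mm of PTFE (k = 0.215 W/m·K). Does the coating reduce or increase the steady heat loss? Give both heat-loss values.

Critical radius for a sphere: r_cr = 2k/h = 0.0890 m = 8.90 cm.
Outer radius after coating: r₂ = 9.24×10^-4 + 0.00210 = 0.003024 m.
Since r₁ < r_cr and r₂ ≤ r_cr, the coating moves toward the maximum at r_cr — heat loss rises.
Bare: R = 1/(4πr₁²h) = 19300 K/W; Q = 192.1/19300 = 0.00995 W.
Coated: R = R_cond + R_conv = 2080 K/W; Q = 192.1/2080 = 0.0924 W.

increases: 0.00995 → 0.0924 W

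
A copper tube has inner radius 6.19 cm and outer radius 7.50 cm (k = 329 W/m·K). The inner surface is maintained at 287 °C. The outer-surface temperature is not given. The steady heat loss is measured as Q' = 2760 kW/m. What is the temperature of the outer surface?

Sum the resistances:
  R'_copper = ln(0.0750/0.0619)/(2πk) = 0.1920/(2π·329) = 9.287×10^-5 m·K/W
ΣR = 9.287×10^-5 m·K/W
ΔT = Q'·ΣR = 2.76×10^6 × 9.287×10^-5 = 256.3 K
Heat flows outward, so T_out = T_in − ΔT = 287 − 256.3 = 30.7 °C

T_out = 30.7 °C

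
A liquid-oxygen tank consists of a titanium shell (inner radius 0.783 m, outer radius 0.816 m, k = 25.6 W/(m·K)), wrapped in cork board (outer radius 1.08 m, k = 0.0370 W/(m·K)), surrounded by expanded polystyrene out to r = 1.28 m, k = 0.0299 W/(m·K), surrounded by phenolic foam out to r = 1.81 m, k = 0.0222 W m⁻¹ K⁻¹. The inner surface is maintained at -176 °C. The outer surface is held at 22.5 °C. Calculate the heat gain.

Treat each layer as a resistance in series:
  R_titanium = (1/0.783 − 1/0.816)/(4πk) = 0.05165/(4π·25.6) = 1.606×10^-4 K/W
  R_cork board = (1/0.816 − 1/1.08)/(4πk) = 0.2996/(4π·0.0370) = 0.6443 K/W
  R_expanded polystyrene = (1/1.08 − 1/1.28)/(4πk) = 0.1447/(4π·0.0299) = 0.3850 K/W
  R_phenolic foam = (1/1.28 − 1/1.81)/(4πk) = 0.2288/(4π·0.0222) = 0.8200 K/W
ΣR = 1.606×10^-4 + 0.6443 + 0.3850 + 0.8200 = 1.849 K/W
Q = ΔT/ΣR = (-176 °C − 22.5 °C)/1.849 = -107 W
(Negative Q ⇒ heat flows inward; heat gain = 107 W.)

Q = 107 W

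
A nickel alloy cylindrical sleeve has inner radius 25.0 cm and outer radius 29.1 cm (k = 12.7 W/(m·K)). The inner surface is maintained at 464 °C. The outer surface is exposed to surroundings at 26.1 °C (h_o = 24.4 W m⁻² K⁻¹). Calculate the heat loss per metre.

Resistance network (inner→outer):
  R'_nickel alloy = ln(0.291/0.250)/(2πk) = 0.1519/(2π·12.7) = 0.001903 m·K/W
  R'_conv,out = 1/(2πr h) = 1/(2π·0.291·24.4) = 0.02241 m·K/W
ΣR = 0.001903 + 0.02241 = 0.02431 m·K/W
Q' = ΔT/ΣR = (464 °C − 26.1 °C)/0.02431 = 18000 W/m

Q' = 18000 W/m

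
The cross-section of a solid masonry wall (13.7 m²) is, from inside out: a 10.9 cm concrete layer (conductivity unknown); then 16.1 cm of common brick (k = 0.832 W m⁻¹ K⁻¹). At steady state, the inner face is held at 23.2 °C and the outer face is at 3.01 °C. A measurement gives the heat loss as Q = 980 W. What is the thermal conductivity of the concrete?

k = 1.23 W/m·K

ΣR = ΔT/Q = |23.2 − 3.01|/980 = 0.02060 K/W
Known resistances:
  R_common brick = L/(kA) = 0.161/(0.832·13.7) = 0.01412 K/W
R_concrete = ΣR − ΣR_known = 0.02060 − 0.01412 = 0.006480 K/W
L/(kA) = 0.006480 ⇒ k = 0.109/(0.006480·13.7) = 1.23 W/m·K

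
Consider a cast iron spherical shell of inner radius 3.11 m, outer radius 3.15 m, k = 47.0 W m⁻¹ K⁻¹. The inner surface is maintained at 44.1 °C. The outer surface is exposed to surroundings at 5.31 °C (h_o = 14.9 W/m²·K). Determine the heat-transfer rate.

Q = 71.2 kW

Series thermal resistances, inner to outer:
  R_cast iron = (1/3.11 − 1/3.15)/(4πk) = 0.004083/(4π·47.0) = 6.913×10^-6 K/W
  R_conv,out = 1/(4πr²h) = 1/(4π·3.15²·14.9) = 5.382×10^-4 K/W
ΣR = 6.913×10^-6 + 5.382×10^-4 = 5.451×10^-4 K/W
Q = ΔT/ΣR = (44.1 °C − 5.31 °C)/5.451×10^-4 = 71200 W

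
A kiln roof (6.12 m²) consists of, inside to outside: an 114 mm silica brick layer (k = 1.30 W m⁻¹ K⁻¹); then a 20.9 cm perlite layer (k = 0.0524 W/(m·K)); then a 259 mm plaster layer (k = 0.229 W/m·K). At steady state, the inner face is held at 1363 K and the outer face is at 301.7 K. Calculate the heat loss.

Q = 1250 W

Treat each layer as a resistance in series:
  R_silica brick = L/(kA) = 0.114/(1.30·6.12) = 0.01433 K/W
  R_perlite = L/(kA) = 0.209/(0.0524·6.12) = 0.6517 K/W
  R_plaster = L/(kA) = 0.259/(0.229·6.12) = 0.1848 K/W
ΣR = 0.01433 + 0.6517 + 0.1848 = 0.8508 K/W
Q = ΔT/ΣR = (1363 K − 301.7 K)/0.8508 = 1250 W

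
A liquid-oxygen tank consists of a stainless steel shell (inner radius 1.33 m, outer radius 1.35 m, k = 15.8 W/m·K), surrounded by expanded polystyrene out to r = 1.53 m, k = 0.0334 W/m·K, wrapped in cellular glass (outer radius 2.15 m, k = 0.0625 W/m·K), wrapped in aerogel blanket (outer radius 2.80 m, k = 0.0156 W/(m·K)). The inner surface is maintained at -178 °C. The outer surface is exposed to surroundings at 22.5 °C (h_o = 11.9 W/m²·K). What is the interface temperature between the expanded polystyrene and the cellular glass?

T = -136 °C

Series thermal resistances, inner to outer:
  R_stainless steel = (1/1.33 − 1/1.35)/(4πk) = 0.01114/(4π·15.8) = 5.610×10^-5 K/W
  R_expanded polystyrene = (1/1.35 − 1/1.53)/(4πk) = 0.08715/(4π·0.0334) = 0.2076 K/W
  R_cellular glass = (1/1.53 − 1/2.15)/(4πk) = 0.1885/(4π·0.0625) = 0.2400 K/W
  R_aerogel blanket = (1/2.15 − 1/2.80)/(4πk) = 0.1080/(4π·0.0156) = 0.5508 K/W
  R_conv,out = 1/(4πr²h) = 1/(4π·2.80²·11.9) = 8.530×10^-4 K/W
ΣR = 5.610×10^-5 + 0.2076 + 0.2400 + 0.5508 + 8.530×10^-4 = 0.9993 K/W
Q = ΔT/ΣR = (-178 °C − 22.5 °C)/0.9993 = -200.6 W
From the inner boundary to the expanded polystyrene/cellular glass interface, ΣR_partial = 0.2077 K/W.
T_interface = T_in − Q·ΣR_partial = -178 °C − (-200.6)(0.2077) = -136 °C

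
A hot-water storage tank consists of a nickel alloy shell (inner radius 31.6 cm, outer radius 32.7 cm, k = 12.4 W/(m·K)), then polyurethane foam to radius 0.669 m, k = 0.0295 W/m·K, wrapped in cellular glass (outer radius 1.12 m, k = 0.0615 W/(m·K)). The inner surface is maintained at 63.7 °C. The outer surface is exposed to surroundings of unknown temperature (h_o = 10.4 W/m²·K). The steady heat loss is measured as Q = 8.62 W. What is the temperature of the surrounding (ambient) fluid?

Sum the resistances:
  R_nickel alloy = (1/0.316 − 1/0.327)/(4πk) = 0.1065/(4π·12.4) = 6.832×10^-4 K/W
  R_polyurethane foam = (1/0.327 − 1/0.669)/(4πk) = 1.563/(4π·0.0295) = 4.217 K/W
  R_cellular glass = (1/0.669 − 1/1.12)/(4πk) = 0.6019/(4π·0.0615) = 0.7788 K/W
  R_conv,out = 1/(4πr²h) = 1/(4π·1.12²·10.4) = 0.006100 K/W
ΣR = 5.003 K/W
ΔT = Q·ΣR = 8.62 × 5.003 = 43.13 K
Heat flows outward, so T_out = T_in − ΔT = 63.7 − 43.13 = 20.6 °C

T_out = 20.6 °C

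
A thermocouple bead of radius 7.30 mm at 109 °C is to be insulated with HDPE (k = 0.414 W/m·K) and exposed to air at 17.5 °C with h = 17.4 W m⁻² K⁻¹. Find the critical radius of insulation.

r_cr = 4.76 cm

For a sphere, r_cr = 2k_ins/h = 2·0.414/17.4 = 0.0476 m = 4.76 cm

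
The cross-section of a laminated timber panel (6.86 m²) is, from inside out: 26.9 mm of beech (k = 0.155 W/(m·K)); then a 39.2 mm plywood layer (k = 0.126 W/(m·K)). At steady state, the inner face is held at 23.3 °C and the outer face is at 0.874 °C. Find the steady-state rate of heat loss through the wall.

Q = 317 W

Series thermal resistances, inner to outer:
  R_beech = L/(kA) = 0.0269/(0.155·6.86) = 0.02530 K/W
  R_plywood = L/(kA) = 0.0392/(0.126·6.86) = 0.04535 K/W
ΣR = 0.02530 + 0.04535 = 0.07065 K/W
Q = ΔT/ΣR = (23.3 °C − 0.874 °C)/0.07065 = 317 W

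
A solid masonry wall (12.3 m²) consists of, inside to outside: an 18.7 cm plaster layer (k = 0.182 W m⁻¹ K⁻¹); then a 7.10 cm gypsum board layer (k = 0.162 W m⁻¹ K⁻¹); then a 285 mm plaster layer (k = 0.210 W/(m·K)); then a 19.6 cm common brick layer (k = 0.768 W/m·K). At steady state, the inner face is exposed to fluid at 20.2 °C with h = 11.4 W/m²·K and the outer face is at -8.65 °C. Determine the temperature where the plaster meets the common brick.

T = -6.32 °C

Series thermal resistances, inner to outer:
  R_conv,in = 1/(hA) = 1/(11.4·12.3) = 0.007132 K/W
  R_plaster = L/(kA) = 0.187/(0.182·12.3) = 0.08353 K/W
  R_gypsum board = L/(kA) = 0.0710/(0.162·12.3) = 0.03563 K/W
  R_plaster = L/(kA) = 0.285/(0.210·12.3) = 0.1103 K/W
  R_common brick = L/(kA) = 0.196/(0.768·12.3) = 0.02075 K/W
ΣR = 0.007132 + 0.08353 + 0.03563 + 0.1103 + 0.02075 = 0.2573 K/W
Q = ΔT/ΣR = (20.2 °C − -8.65 °C)/0.2573 = 112.1 W
From the inner boundary to the plaster/common brick interface, ΣR_partial = 0.2366 K/W.
T_interface = T_in − Q·ΣR_partial = 20.2 °C − (112.1)(0.2366) = -6.32 °C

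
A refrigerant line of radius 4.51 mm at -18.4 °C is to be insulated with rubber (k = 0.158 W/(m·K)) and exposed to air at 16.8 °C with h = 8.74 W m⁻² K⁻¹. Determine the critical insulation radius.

r_cr = 1.81 cm

For a cylinder, r_cr = k_ins/h = 0.158/8.74 = 0.0181 m = 1.81 cm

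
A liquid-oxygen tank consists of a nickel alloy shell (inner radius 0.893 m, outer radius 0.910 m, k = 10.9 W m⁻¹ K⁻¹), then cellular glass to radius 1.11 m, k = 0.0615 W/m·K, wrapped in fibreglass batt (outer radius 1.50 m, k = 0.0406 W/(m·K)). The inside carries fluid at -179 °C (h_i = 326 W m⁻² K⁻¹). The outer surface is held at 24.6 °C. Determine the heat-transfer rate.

Q = 284 W

Resistance network (inner→outer):
  R_conv,in = 1/(4πr²h) = 1/(4π·0.893²·326) = 3.061×10^-4 K/W
  R_nickel alloy = (1/0.893 − 1/0.910)/(4πk) = 0.02092/(4π·10.9) = 1.527×10^-4 K/W
  R_cellular glass = (1/0.910 − 1/1.11)/(4πk) = 0.1980/(4π·0.0615) = 0.2562 K/W
  R_fibreglass batt = (1/1.11 − 1/1.50)/(4πk) = 0.2342/(4π·0.0406) = 0.4591 K/W
ΣR = 3.061×10^-4 + 1.527×10^-4 + 0.2562 + 0.4591 = 0.7158 K/W
Q = ΔT/ΣR = (-179 °C − 24.6 °C)/0.7158 = -284 W
(Negative Q ⇒ heat flows inward; heat gain = 284 W.)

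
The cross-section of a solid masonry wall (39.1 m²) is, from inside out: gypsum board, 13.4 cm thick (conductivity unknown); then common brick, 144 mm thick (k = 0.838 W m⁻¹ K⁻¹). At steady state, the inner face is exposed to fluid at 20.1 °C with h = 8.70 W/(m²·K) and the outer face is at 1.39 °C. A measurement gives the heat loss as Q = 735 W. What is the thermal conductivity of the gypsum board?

k = 0.189 W/m·K

ΣR = ΔT/Q = |20.1 − 1.39|/735 = 0.02546 K/W
Known resistances:
  R_conv,in = 1/(hA) = 1/(8.70·39.1) = 0.002940 K/W
  R_common brick = L/(kA) = 0.144/(0.838·39.1) = 0.004395 K/W
R_gypsum board = ΣR − ΣR_known = 0.02546 − 0.007335 = 0.01812 K/W
L/(kA) = 0.01812 ⇒ k = 0.134/(0.01812·39.1) = 0.189 W/m·K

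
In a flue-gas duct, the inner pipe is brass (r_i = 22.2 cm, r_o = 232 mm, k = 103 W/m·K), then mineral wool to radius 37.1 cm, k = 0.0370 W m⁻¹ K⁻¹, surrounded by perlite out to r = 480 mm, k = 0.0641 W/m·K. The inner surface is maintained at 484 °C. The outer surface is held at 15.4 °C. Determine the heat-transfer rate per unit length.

Resistance network (inner→outer):
  R'_brass = ln(0.232/0.222)/(2πk) = 0.04406/(2π·103) = 6.808×10^-5 m·K/W
  R'_mineral wool = ln(0.371/0.232)/(2πk) = 0.4695/(2π·0.0370) = 2.019 m·K/W
  R'_perlite = ln(0.480/0.371)/(2πk) = 0.2576/(2π·0.0641) = 0.6396 m·K/W
ΣR = 6.808×10^-5 + 2.019 + 0.6396 = 2.659 m·K/W
Q' = ΔT/ΣR = (484 °C − 15.4 °C)/2.659 = 176 W/m

Q' = 176 W/m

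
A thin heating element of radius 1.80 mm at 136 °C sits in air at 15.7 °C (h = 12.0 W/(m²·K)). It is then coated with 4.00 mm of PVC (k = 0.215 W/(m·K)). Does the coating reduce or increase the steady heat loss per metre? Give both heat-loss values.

increases: 16.3 → 38.2 W/m

Critical radius for a cylinder: r_cr = k/h = 0.0179 m = 1.79 cm.
Outer radius after coating: r₂ = 0.00180 + 0.00400 = 0.00580 m.
Since r₁ < r_cr and r₂ ≤ r_cr, the coating moves toward the maximum at r_cr — heat loss rises.
Bare: R = 1/(2πr₁h) = 7.368 m·K/W; Q = 120.3/7.368 = 16.3 W/m.
Coated: R = R_cond + R_conv = 3.153 m·K/W; Q = 120.3/3.153 = 38.2 W/m.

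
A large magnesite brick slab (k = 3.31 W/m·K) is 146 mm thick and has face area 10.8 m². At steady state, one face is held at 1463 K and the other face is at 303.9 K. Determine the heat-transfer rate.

Q = 2.84×10^5 W

Q = kA·ΔT/L = 3.31 × 10.8 × |1463 K − 303.9 K| / 0.146 = 2.84×10^5 W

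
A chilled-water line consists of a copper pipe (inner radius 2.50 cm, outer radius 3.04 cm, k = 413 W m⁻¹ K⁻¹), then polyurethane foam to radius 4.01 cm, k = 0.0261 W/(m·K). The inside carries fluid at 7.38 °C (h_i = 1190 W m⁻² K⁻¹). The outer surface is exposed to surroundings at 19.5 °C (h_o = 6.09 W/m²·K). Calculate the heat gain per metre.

Q' = 5.17 W/m

Series thermal resistances, inner to outer:
  R'_conv,in = 1/(2πr h) = 1/(2π·0.0250·1190) = 0.005350 m·K/W
  R'_copper = ln(0.0304/0.0250)/(2πk) = 0.1956/(2π·413) = 7.536×10^-5 m·K/W
  R'_polyurethane foam = ln(0.0401/0.0304)/(2πk) = 0.2769/(2π·0.0261) = 1.689 m·K/W
  R'_conv,out = 1/(2πr h) = 1/(2π·0.0401·6.09) = 0.6517 m·K/W
ΣR = 0.005350 + 7.536×10^-5 + 1.689 + 0.6517 = 2.346 m·K/W
Q' = ΔT/ΣR = (7.38 °C − 19.5 °C)/2.346 = -5.17 W/m
(Negative Q' ⇒ heat flows inward; heat gain = 5.17 W/m.)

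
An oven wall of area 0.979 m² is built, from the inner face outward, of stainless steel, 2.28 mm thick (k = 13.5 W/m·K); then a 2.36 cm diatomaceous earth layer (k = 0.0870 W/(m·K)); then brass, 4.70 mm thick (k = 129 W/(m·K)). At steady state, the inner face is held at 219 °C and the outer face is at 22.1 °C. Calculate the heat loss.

Series thermal resistances, inner to outer:
  R_stainless steel = L/(kA) = 0.00228/(13.5·0.979) = 1.725×10^-4 K/W
  R_diatomaceous earth = L/(kA) = 0.0236/(0.0870·0.979) = 0.2771 K/W
  R_brass = L/(kA) = 0.00470/(129·0.979) = 3.722×10^-5 K/W
ΣR = 1.725×10^-4 + 0.2771 + 3.722×10^-5 = 0.2773 K/W
Q = ΔT/ΣR = (219 °C − 22.1 °C)/0.2773 = 710 W

Q = 710 W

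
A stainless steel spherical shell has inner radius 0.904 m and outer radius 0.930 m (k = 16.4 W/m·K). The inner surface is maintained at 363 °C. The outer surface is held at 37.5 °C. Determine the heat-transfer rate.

Q = 4πk·ΔT/(1/r₁ − 1/r₂) = 4π × 16.4 × 325.5 / (1/0.904 − 1/0.930) = 2.17×10^6 W

Q = 2.17×10^6 W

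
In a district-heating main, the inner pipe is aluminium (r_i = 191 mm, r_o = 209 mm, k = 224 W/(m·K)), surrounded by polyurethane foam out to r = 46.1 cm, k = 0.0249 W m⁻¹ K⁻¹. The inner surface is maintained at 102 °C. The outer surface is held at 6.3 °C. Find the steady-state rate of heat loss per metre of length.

Q' = 18.9 W/m

Resistance network (inner→outer):
  R'_aluminium = ln(0.209/0.191)/(2πk) = 0.09006/(2π·224) = 6.399×10^-5 m·K/W
  R'_polyurethane foam = ln(0.461/0.209)/(2πk) = 0.7911/(2π·0.0249) = 5.056 m·K/W
ΣR = 6.399×10^-5 + 5.056 = 5.056 m·K/W
Q' = ΔT/ΣR = (102 °C − 6.3 °C)/5.056 = 18.9 W/m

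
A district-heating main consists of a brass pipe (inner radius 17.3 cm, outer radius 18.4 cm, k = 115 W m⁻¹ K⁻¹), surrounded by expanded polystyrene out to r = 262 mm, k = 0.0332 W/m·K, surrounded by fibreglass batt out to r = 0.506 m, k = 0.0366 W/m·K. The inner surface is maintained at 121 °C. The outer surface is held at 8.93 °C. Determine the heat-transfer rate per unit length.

Treat each layer as a resistance in series:
  R'_brass = ln(0.184/0.173)/(2πk) = 0.06164/(2π·115) = 8.531×10^-5 m·K/W
  R'_expanded polystyrene = ln(0.262/0.184)/(2πk) = 0.3534/(2π·0.0332) = 1.694 m·K/W
  R'_fibreglass batt = ln(0.506/0.262)/(2πk) = 0.6582/(2π·0.0366) = 2.862 m·K/W
ΣR = 8.531×10^-5 + 1.694 + 2.862 = 4.556 m·K/W
Q' = ΔT/ΣR = (121 °C − 8.93 °C)/4.556 = 24.6 W/m

Q' = 24.6 W/m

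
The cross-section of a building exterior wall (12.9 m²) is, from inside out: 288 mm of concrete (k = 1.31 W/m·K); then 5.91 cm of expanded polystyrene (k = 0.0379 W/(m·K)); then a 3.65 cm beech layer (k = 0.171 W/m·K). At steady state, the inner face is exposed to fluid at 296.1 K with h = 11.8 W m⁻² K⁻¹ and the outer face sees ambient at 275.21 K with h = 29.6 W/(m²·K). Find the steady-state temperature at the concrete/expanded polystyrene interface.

T = 293.1 K

Resistance network (inner→outer):
  R_conv,in = 1/(hA) = 1/(11.8·12.9) = 0.006569 K/W
  R_concrete = L/(kA) = 0.288/(1.31·12.9) = 0.01704 K/W
  R_expanded polystyrene = L/(kA) = 0.0591/(0.0379·12.9) = 0.1209 K/W
  R_beech = L/(kA) = 0.0365/(0.171·12.9) = 0.01655 K/W
  R_conv,out = 1/(hA) = 1/(29.6·12.9) = 0.002619 K/W
ΣR = 0.006569 + 0.01704 + 0.1209 + 0.01655 + 0.002619 = 0.1637 K/W
Q = ΔT/ΣR = (296.1 K − 275.21 K)/0.1637 = 127.6 W
From the inner boundary to the concrete/expanded polystyrene interface, ΣR_partial = 0.02361 K/W.
T_interface = T_in − Q·ΣR_partial = 296.1 K − (127.6)(0.02361) = 293.1 K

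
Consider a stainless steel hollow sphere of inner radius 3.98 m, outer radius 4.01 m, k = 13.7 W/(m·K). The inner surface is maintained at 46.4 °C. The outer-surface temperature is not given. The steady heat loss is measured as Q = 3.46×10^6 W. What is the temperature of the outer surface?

Series resistances:
  R_stainless steel = (1/3.98 − 1/4.01)/(4πk) = 0.001880/(4π·13.7) = 1.092×10^-5 K/W
ΣR = 1.092×10^-5 K/W
ΔT = Q·ΣR = 3.46×10^6 × 1.092×10^-5 = 37.78 K
Heat flows outward, so T_out = T_in − ΔT = 46.4 − 37.78 = 8.62 °C

T_out = 8.62 °C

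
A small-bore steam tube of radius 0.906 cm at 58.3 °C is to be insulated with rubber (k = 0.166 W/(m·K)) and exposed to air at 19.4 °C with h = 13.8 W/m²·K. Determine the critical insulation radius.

r_cr = 1.20 cm

For a cylinder, r_cr = k_ins/h = 0.166/13.8 = 0.0120 m = 1.20 cm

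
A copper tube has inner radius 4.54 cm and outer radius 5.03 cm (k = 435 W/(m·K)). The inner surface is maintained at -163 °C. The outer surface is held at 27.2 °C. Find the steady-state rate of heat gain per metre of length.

Q' = 5070 kW/m

Q' = 2πk·ΔT/ln(r₂/r₁) = 2π × 435 × 190.2 / ln(0.0503/0.0454) = 5.07×10^6 W/m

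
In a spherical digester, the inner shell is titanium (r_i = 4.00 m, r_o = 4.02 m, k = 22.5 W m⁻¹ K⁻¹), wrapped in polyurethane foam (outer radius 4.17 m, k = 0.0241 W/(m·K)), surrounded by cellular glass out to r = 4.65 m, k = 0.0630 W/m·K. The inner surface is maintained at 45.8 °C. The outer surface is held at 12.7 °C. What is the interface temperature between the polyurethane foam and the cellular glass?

Series thermal resistances, inner to outer:
  R_titanium = (1/4.00 − 1/4.02)/(4πk) = 0.001244/(4π·22.5) = 4.399×10^-6 K/W
  R_polyurethane foam = (1/4.02 − 1/4.17)/(4πk) = 0.008948/(4π·0.0241) = 0.02955 K/W
  R_cellular glass = (1/4.17 − 1/4.65)/(4πk) = 0.02475/(4π·0.0630) = 0.03127 K/W
ΣR = 4.399×10^-6 + 0.02955 + 0.03127 = 0.06082 K/W
Q = ΔT/ΣR = (45.8 °C − 12.7 °C)/0.06082 = 544.2 W
From the inner boundary to the polyurethane foam/cellular glass interface, ΣR_partial = 0.02955 K/W.
T_interface = T_in − Q·ΣR_partial = 45.8 °C − (544.2)(0.02955) = 29.7 °C

T = 29.7 °C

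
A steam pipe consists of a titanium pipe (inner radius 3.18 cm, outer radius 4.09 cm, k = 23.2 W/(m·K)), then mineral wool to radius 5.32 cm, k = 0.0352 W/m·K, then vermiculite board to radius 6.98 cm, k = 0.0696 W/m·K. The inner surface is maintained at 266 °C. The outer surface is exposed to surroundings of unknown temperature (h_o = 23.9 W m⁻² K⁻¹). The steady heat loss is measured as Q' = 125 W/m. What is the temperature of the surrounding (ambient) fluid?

Sum the resistances:
  R'_titanium = ln(0.0409/0.0318)/(2πk) = 0.2517/(2π·23.2) = 0.001726 m·K/W
  R'_mineral wool = ln(0.0532/0.0409)/(2πk) = 0.2629/(2π·0.0352) = 1.189 m·K/W
  R'_vermiculite board = ln(0.0698/0.0532)/(2πk) = 0.2716/(2π·0.0696) = 0.6210 m·K/W
  R'_conv,out = 1/(2πr h) = 1/(2π·0.0698·23.9) = 0.09540 m·K/W
ΣR = 1.907 m·K/W
ΔT = Q'·ΣR = 125 × 1.907 = 238.4 K
Heat flows outward, so T_out = T_in − ΔT = 266 − 238.4 = 27.6 °C

T_out = 27.6 °C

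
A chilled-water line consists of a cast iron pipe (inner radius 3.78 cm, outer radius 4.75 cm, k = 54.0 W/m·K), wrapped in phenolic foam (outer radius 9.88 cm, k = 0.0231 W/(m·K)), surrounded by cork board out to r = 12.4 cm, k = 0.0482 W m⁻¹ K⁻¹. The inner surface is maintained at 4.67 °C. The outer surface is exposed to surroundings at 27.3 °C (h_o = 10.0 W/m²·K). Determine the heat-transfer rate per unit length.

Resistance network (inner→outer):
  R'_cast iron = ln(0.0475/0.0378)/(2πk) = 0.2284/(2π·54.0) = 6.732×10^-4 m·K/W
  R'_phenolic foam = ln(0.0988/0.0475)/(2πk) = 0.7324/(2π·0.0231) = 5.046 m·K/W
  R'_cork board = ln(0.124/0.0988)/(2πk) = 0.2272/(2π·0.0482) = 0.7502 m·K/W
  R'_conv,out = 1/(2πr h) = 1/(2π·0.124·10.0) = 0.1284 m·K/W
ΣR = 6.732×10^-4 + 5.046 + 0.7502 + 0.1284 = 5.925 m·K/W
Q' = ΔT/ΣR = (4.67 °C − 27.3 °C)/5.925 = -3.82 W/m
(Negative Q' ⇒ heat flows inward; heat gain = 3.82 W/m.)

Q' = 3.82 W/m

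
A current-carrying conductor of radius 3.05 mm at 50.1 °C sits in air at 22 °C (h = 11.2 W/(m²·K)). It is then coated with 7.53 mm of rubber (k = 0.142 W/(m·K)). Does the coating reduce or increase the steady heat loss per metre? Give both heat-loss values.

Critical radius for a cylinder: r_cr = k/h = 0.0127 m = 1.27 cm.
Outer radius after coating: r₂ = 0.00305 + 0.00753 = 0.01058 m.
Since r₁ < r_cr and r₂ ≤ r_cr, the coating moves toward the maximum at r_cr — heat loss rises.
Bare: R = 1/(2πr₁h) = 4.659 m·K/W; Q = 28.1/4.659 = 6.03 W/m.
Coated: R = R_cond + R_conv = 2.737 m·K/W; Q = 28.1/2.737 = 10.3 W/m.

increases: 6.03 → 10.3 W/m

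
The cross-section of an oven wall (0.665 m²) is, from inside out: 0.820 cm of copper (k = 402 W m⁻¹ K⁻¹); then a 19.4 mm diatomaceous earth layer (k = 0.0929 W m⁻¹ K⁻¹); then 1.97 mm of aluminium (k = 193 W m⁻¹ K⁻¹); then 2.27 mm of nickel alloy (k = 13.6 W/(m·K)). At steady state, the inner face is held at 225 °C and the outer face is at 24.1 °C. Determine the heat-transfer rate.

Q = 639 W

Resistance network (inner→outer):
  R_copper = L/(kA) = 0.00820/(402·0.665) = 3.067×10^-5 K/W
  R_diatomaceous earth = L/(kA) = 0.0194/(0.0929·0.665) = 0.3140 K/W
  R_aluminium = L/(kA) = 0.00197/(193·0.665) = 1.535×10^-5 K/W
  R_nickel alloy = L/(kA) = 0.00227/(13.6·0.665) = 2.510×10^-4 K/W
ΣR = 3.067×10^-5 + 0.3140 + 1.535×10^-5 + 2.510×10^-4 = 0.3143 K/W
Q = ΔT/ΣR = (225 °C − 24.1 °C)/0.3143 = 639 W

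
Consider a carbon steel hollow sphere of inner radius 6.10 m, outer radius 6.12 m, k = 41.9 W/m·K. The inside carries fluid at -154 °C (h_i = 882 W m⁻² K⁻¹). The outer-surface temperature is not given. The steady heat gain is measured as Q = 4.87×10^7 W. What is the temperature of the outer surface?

T_out = 13.6 °C

Sum the resistances:
  R_conv,in = 1/(4πr²h) = 1/(4π·6.10²·882) = 2.425×10^-6 K/W
  R_carbon steel = (1/6.10 − 1/6.12)/(4πk) = 5.357×10^-4/(4π·41.9) = 1.017×10^-6 K/W
ΣR = 3.442×10^-6 K/W
ΔT = Q·ΣR = 4.87×10^7 × 3.442×10^-6 = 167.6 K
Heat flows inward, so T_out = T_in + ΔT = -154 + 167.6 = 13.6 °C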